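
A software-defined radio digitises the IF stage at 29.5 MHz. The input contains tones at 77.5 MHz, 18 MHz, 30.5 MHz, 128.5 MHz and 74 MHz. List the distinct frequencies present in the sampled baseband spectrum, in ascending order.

fs/2 = 14.75 MHz.
77.5 MHz mod fs = 18.5 MHz.
18.5 MHz > fs/2 = 14.75 MHz, folds to fs − 18.5 MHz = 11 MHz.
18 MHz > fs/2 = 14.75 MHz, folds to fs − 18 MHz = 11.5 MHz.
30.5 MHz mod fs = 1 MHz.
1 MHz ≤ fs/2 = 14.75 MHz, appears at 1 MHz.
128.5 MHz mod fs = 10.5 MHz.
10.5 MHz ≤ fs/2 = 14.75 MHz, appears at 10.5 MHz.
74 MHz mod fs = 15 MHz.
15 MHz > fs/2 = 14.75 MHz, folds to fs − 15 MHz = 14.5 MHz.
Distinct values: {1 MHz, 10.5 MHz, 11 MHz, 11.5 MHz, 14.5 MHz}.

1 MHz, 10.5 MHz, 11 MHz, 11.5 MHz, 14.5 MHz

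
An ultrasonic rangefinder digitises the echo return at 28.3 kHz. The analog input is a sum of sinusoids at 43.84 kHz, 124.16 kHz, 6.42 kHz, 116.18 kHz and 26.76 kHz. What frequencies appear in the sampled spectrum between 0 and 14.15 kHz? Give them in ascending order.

1.54 kHz, 2.98 kHz, 6.42 kHz, 10.96 kHz, 12.76 kHz

fs/2 = 14.15 kHz.
43.84 kHz mod fs = 15.54 kHz.
15.54 kHz > fs/2 = 14.15 kHz, folds to fs − 15.54 kHz = 12.76 kHz.
124.16 kHz mod fs = 10.96 kHz.
10.96 kHz ≤ fs/2 = 14.15 kHz, appears at 10.96 kHz.
6.42 kHz ≤ fs/2 = 14.15 kHz, passes unchanged.
116.18 kHz mod fs = 2.98 kHz.
2.98 kHz ≤ fs/2 = 14.15 kHz, appears at 2.98 kHz.
26.76 kHz > fs/2 = 14.15 kHz, folds to fs − 26.76 kHz = 1.54 kHz.
Distinct values: {1.54 kHz, 2.98 kHz, 6.42 kHz, 10.96 kHz, 12.76 kHz}.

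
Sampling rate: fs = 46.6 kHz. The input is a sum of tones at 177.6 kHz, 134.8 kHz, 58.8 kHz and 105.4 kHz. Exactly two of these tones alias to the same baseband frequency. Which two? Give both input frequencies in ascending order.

58.8 kHz, 105.4 kHz

fs/2 = 23.3 kHz.
177.6 kHz mod fs = 37.8 kHz.
37.8 kHz > fs/2 = 23.3 kHz, folds to fs − 37.8 kHz = 8.8 kHz.
134.8 kHz mod fs = 41.6 kHz.
41.6 kHz > fs/2 = 23.3 kHz, folds to fs − 41.6 kHz = 5 kHz.
58.8 kHz mod fs = 12.2 kHz.
12.2 kHz ≤ fs/2 = 23.3 kHz, appears at 12.2 kHz.
105.4 kHz mod fs = 12.2 kHz.
12.2 kHz ≤ fs/2 = 23.3 kHz, appears at 12.2 kHz.
58.8 kHz and 105.4 kHz both map to 12.2 kHz.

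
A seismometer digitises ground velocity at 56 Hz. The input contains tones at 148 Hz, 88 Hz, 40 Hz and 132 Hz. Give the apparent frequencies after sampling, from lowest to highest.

16 Hz, 20 Hz, 24 Hz

fs/2 = 28 Hz.
148 Hz mod fs = 36 Hz.
36 Hz > fs/2 = 28 Hz, folds to fs − 36 Hz = 20 Hz.
88 Hz mod fs = 32 Hz.
32 Hz > fs/2 = 28 Hz, folds to fs − 32 Hz = 24 Hz.
40 Hz > fs/2 = 28 Hz, folds to fs − 40 Hz = 16 Hz.
132 Hz mod fs = 20 Hz.
20 Hz ≤ fs/2 = 28 Hz, appears at 20 Hz.
Distinct values: {16 Hz, 20 Hz, 24 Hz}.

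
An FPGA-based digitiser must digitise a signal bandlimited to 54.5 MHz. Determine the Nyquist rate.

Nyquist rate = 2 × 54.5 MHz = 109 MHz.

109 MHz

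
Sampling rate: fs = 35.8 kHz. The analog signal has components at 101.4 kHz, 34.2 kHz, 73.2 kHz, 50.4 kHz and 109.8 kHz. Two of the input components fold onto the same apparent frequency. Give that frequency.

1.6 kHz

fs/2 = 17.9 kHz.
101.4 kHz mod fs = 29.8 kHz.
29.8 kHz > fs/2 = 17.9 kHz, folds to fs − 29.8 kHz = 6 kHz.
34.2 kHz > fs/2 = 17.9 kHz, folds to fs − 34.2 kHz = 1.6 kHz.
73.2 kHz mod fs = 1.6 kHz.
1.6 kHz ≤ fs/2 = 17.9 kHz, appears at 1.6 kHz.
50.4 kHz mod fs = 14.6 kHz.
14.6 kHz ≤ fs/2 = 17.9 kHz, appears at 14.6 kHz.
109.8 kHz mod fs = 2.4 kHz.
2.4 kHz ≤ fs/2 = 17.9 kHz, appears at 2.4 kHz.
34.2 kHz and 73.2 kHz both map to 1.6 kHz.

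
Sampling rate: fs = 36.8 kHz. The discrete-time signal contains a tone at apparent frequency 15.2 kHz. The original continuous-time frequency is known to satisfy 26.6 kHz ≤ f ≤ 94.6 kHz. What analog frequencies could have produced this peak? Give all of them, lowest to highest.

52 kHz, 58.4 kHz, 88.8 kHz

Frequencies that alias to 15.2 kHz are k·fs ± 15.2 kHz for integer k ≥ 0.
k=0: 15.2 kHz.
k=1: 21.6 kHz, 52 kHz.
k=2: 58.4 kHz, 88.8 kHz.
k=3: 95.2 kHz, 125.6 kHz.
Within [26.6 kHz, 94.6 kHz]: 52 kHz, 58.4 kHz, 88.8 kHz.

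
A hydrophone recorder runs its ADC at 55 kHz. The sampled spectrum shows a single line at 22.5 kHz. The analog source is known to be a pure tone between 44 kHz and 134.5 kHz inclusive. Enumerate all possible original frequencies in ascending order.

77.5 kHz, 87.5 kHz, 132.5 kHz

Frequencies that alias to 22.5 kHz are k·fs ± 22.5 kHz for integer k ≥ 0.
k=0: 22.5 kHz.
k=1: 32.5 kHz, 77.5 kHz.
k=2: 87.5 kHz, 132.5 kHz.
k=3: 142.5 kHz, 187.5 kHz.
Within [44 kHz, 134.5 kHz]: 77.5 kHz, 87.5 kHz, 132.5 kHz.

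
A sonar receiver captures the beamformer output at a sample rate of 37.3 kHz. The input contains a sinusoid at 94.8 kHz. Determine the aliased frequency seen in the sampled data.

94.8 kHz mod fs = 20.2 kHz.
20.2 kHz > fs/2 = 18.65 kHz, folds to fs − 20.2 kHz = 17.1 kHz.

17.1 kHz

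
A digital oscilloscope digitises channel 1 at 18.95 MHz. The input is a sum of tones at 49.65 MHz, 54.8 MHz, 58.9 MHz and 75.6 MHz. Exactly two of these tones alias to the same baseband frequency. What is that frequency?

2.05 MHz

fs/2 = 9.475 MHz.
49.65 MHz mod fs = 11.75 MHz.
11.75 MHz > fs/2 = 9.475 MHz, folds to fs − 11.75 MHz = 7.2 MHz.
54.8 MHz mod fs = 16.9 MHz.
16.9 MHz > fs/2 = 9.475 MHz, folds to fs − 16.9 MHz = 2.05 MHz.
58.9 MHz mod fs = 2.05 MHz.
2.05 MHz ≤ fs/2 = 9.475 MHz, appears at 2.05 MHz.
75.6 MHz mod fs = 18.75 MHz.
18.75 MHz > fs/2 = 9.475 MHz, folds to fs − 18.75 MHz = 0.2 MHz.
54.8 MHz and 58.9 MHz both map to 2.05 MHz.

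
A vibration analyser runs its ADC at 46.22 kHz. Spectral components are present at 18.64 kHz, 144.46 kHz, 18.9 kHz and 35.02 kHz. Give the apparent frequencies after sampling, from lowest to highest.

fs/2 = 23.11 kHz.
18.64 kHz ≤ fs/2 = 23.11 kHz, passes unchanged.
144.46 kHz mod fs = 5.8 kHz.
5.8 kHz ≤ fs/2 = 23.11 kHz, appears at 5.8 kHz.
18.9 kHz ≤ fs/2 = 23.11 kHz, passes unchanged.
35.02 kHz > fs/2 = 23.11 kHz, folds to fs − 35.02 kHz = 11.2 kHz.
Distinct values: {5.8 kHz, 11.2 kHz, 18.64 kHz, 18.9 kHz}.

5.8 kHz, 11.2 kHz, 18.64 kHz, 18.9 kHz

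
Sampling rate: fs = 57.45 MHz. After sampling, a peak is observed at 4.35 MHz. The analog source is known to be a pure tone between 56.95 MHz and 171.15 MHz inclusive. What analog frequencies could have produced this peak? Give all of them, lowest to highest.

61.8 MHz, 110.55 MHz, 119.25 MHz, 168 MHz

Frequencies that alias to 4.35 MHz are k·fs ± 4.35 MHz for integer k ≥ 0.
k=0: 4.35 MHz.
k=1: 53.1 MHz, 61.8 MHz.
k=2: 110.55 MHz, 119.25 MHz.
k=3: 168 MHz, 176.7 MHz.
k=4: 225.45 MHz, 234.15 MHz.
Within [56.95 MHz, 171.15 MHz]: 61.8 MHz, 110.55 MHz, 119.25 MHz, 168 MHz.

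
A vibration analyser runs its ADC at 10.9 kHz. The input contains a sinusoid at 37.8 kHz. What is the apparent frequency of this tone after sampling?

37.8 kHz mod fs = 5.1 kHz.
5.1 kHz ≤ fs/2 = 5.45 kHz, appears at 5.1 kHz.

5.1 kHz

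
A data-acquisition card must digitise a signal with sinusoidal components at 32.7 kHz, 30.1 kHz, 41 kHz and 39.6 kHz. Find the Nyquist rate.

Highest-frequency component: 41 kHz.
Nyquist rate = 2 × 41 kHz = 82 kHz.

82 kHz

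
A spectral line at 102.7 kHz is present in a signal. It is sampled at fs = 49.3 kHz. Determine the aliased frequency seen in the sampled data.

102.7 kHz mod fs = 4.1 kHz.
4.1 kHz ≤ fs/2 = 24.65 kHz, appears at 4.1 kHz.

4.1 kHz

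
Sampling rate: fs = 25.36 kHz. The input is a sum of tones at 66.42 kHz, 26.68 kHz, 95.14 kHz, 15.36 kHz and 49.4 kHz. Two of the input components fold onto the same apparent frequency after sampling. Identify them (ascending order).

26.68 kHz, 49.4 kHz

fs/2 = 12.68 kHz.
66.42 kHz mod fs = 15.7 kHz.
15.7 kHz > fs/2 = 12.68 kHz, folds to fs − 15.7 kHz = 9.66 kHz.
26.68 kHz mod fs = 1.32 kHz.
1.32 kHz ≤ fs/2 = 12.68 kHz, appears at 1.32 kHz.
95.14 kHz mod fs = 19.06 kHz.
19.06 kHz > fs/2 = 12.68 kHz, folds to fs − 19.06 kHz = 6.3 kHz.
15.36 kHz > fs/2 = 12.68 kHz, folds to fs − 15.36 kHz = 10 kHz.
49.4 kHz mod fs = 24.04 kHz.
24.04 kHz > fs/2 = 12.68 kHz, folds to fs − 24.04 kHz = 1.32 kHz.
26.68 kHz and 49.4 kHz both map to 1.32 kHz.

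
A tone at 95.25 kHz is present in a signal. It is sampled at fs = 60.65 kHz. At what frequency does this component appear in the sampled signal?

26.05 kHz

95.25 kHz mod fs = 34.6 kHz.
34.6 kHz > fs/2 = 30.325 kHz, folds to fs − 34.6 kHz = 26.05 kHz.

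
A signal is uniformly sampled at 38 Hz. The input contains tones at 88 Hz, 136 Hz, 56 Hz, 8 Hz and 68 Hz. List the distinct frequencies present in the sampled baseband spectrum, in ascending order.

fs/2 = 19 Hz.
88 Hz mod fs = 12 Hz.
12 Hz ≤ fs/2 = 19 Hz, appears at 12 Hz.
136 Hz mod fs = 22 Hz.
22 Hz > fs/2 = 19 Hz, folds to fs − 22 Hz = 16 Hz.
56 Hz mod fs = 18 Hz.
18 Hz ≤ fs/2 = 19 Hz, appears at 18 Hz.
8 Hz ≤ fs/2 = 19 Hz, passes unchanged.
68 Hz mod fs = 30 Hz.
30 Hz > fs/2 = 19 Hz, folds to fs − 30 Hz = 8 Hz.
Distinct values: {8 Hz, 12 Hz, 16 Hz, 18 Hz}.

8 Hz, 12 Hz, 16 Hz, 18 Hz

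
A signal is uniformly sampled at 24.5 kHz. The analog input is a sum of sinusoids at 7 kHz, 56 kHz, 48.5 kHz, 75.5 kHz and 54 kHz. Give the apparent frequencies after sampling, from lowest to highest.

fs/2 = 12.25 kHz.
7 kHz ≤ fs/2 = 12.25 kHz, passes unchanged.
56 kHz mod fs = 7 kHz.
7 kHz ≤ fs/2 = 12.25 kHz, appears at 7 kHz.
48.5 kHz mod fs = 24 kHz.
24 kHz > fs/2 = 12.25 kHz, folds to fs − 24 kHz = 0.5 kHz.
75.5 kHz mod fs = 2 kHz.
2 kHz ≤ fs/2 = 12.25 kHz, appears at 2 kHz.
54 kHz mod fs = 5 kHz.
5 kHz ≤ fs/2 = 12.25 kHz, appears at 5 kHz.
Distinct values: {0.5 kHz, 2 kHz, 5 kHz, 7 kHz}.

0.5 kHz, 2 kHz, 5 kHz, 7 kHz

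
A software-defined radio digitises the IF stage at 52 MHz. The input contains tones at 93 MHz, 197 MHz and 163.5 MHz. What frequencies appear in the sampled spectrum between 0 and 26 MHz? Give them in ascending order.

7.5 MHz, 11 MHz

fs/2 = 26 MHz.
93 MHz mod fs = 41 MHz.
41 MHz > fs/2 = 26 MHz, folds to fs − 41 MHz = 11 MHz.
197 MHz mod fs = 41 MHz.
41 MHz > fs/2 = 26 MHz, folds to fs − 41 MHz = 11 MHz.
163.5 MHz mod fs = 7.5 MHz.
7.5 MHz ≤ fs/2 = 26 MHz, appears at 7.5 MHz.
Distinct values: {7.5 MHz, 11 MHz}.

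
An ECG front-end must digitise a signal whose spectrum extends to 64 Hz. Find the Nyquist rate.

Nyquist rate = 2 × 64 Hz = 128 Hz.

128 Hz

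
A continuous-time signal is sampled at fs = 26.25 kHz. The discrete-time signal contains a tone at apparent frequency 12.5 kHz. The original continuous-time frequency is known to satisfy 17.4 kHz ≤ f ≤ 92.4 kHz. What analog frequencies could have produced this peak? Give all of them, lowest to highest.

Frequencies that alias to 12.5 kHz are k·fs ± 12.5 kHz for integer k ≥ 0.
k=0: 12.5 kHz.
k=1: 13.75 kHz, 38.75 kHz.
k=2: 40 kHz, 65 kHz.
k=3: 66.25 kHz, 91.25 kHz.
k=4: 92.5 kHz, 117.5 kHz.
Within [17.4 kHz, 92.4 kHz]: 38.75 kHz, 40 kHz, 65 kHz, 66.25 kHz, 91.25 kHz.

38.75 kHz, 40 kHz, 65 kHz, 66.25 kHz, 91.25 kHz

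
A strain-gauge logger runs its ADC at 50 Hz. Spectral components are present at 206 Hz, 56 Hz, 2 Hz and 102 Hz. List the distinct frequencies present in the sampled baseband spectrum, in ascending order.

2 Hz, 6 Hz

fs/2 = 25 Hz.
206 Hz mod fs = 6 Hz.
6 Hz ≤ fs/2 = 25 Hz, appears at 6 Hz.
56 Hz mod fs = 6 Hz.
6 Hz ≤ fs/2 = 25 Hz, appears at 6 Hz.
2 Hz ≤ fs/2 = 25 Hz, passes unchanged.
102 Hz mod fs = 2 Hz.
2 Hz ≤ fs/2 = 25 Hz, appears at 2 Hz.
Distinct values: {2 Hz, 6 Hz}.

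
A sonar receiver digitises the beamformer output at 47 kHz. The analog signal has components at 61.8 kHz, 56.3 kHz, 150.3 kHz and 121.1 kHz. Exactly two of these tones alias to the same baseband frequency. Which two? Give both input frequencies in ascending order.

fs/2 = 23.5 kHz.
61.8 kHz mod fs = 14.8 kHz.
14.8 kHz ≤ fs/2 = 23.5 kHz, appears at 14.8 kHz.
56.3 kHz mod fs = 9.3 kHz.
9.3 kHz ≤ fs/2 = 23.5 kHz, appears at 9.3 kHz.
150.3 kHz mod fs = 9.3 kHz.
9.3 kHz ≤ fs/2 = 23.5 kHz, appears at 9.3 kHz.
121.1 kHz mod fs = 27.1 kHz.
27.1 kHz > fs/2 = 23.5 kHz, folds to fs − 27.1 kHz = 19.9 kHz.
56.3 kHz and 150.3 kHz both map to 9.3 kHz.

56.3 kHz, 150.3 kHz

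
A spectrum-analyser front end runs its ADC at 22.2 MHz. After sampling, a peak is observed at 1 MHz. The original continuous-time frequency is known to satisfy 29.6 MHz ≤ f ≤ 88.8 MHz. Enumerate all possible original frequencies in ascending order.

43.4 MHz, 45.4 MHz, 65.6 MHz, 67.6 MHz, 87.8 MHz

Frequencies that alias to 1 MHz are k·fs ± 1 MHz for integer k ≥ 0.
k=0: 1 MHz.
k=1: 21.2 MHz, 23.2 MHz.
k=2: 43.4 MHz, 45.4 MHz.
k=3: 65.6 MHz, 67.6 MHz.
k=4: 87.8 MHz, 89.8 MHz.
k=5: 110 MHz, 112 MHz.
Within [29.6 MHz, 88.8 MHz]: 43.4 MHz, 45.4 MHz, 65.6 MHz, 67.6 MHz, 87.8 MHz.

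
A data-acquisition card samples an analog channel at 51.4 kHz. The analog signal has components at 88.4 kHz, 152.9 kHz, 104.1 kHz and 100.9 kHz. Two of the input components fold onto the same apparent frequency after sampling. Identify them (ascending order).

104.1 kHz, 152.9 kHz

fs/2 = 25.7 kHz.
88.4 kHz mod fs = 37 kHz.
37 kHz > fs/2 = 25.7 kHz, folds to fs − 37 kHz = 14.4 kHz.
152.9 kHz mod fs = 50.1 kHz.
50.1 kHz > fs/2 = 25.7 kHz, folds to fs − 50.1 kHz = 1.3 kHz.
104.1 kHz mod fs = 1.3 kHz.
1.3 kHz ≤ fs/2 = 25.7 kHz, appears at 1.3 kHz.
100.9 kHz mod fs = 49.5 kHz.
49.5 kHz > fs/2 = 25.7 kHz, folds to fs − 49.5 kHz = 1.9 kHz.
104.1 kHz and 152.9 kHz both map to 1.3 kHz.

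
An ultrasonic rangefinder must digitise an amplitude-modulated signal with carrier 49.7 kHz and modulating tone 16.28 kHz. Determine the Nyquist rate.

131.96 kHz

AM sidebands sit at fc ± fm = 33.42 kHz and 65.98 kHz.
Highest-frequency component: 65.98 kHz.
Nyquist rate = 2 × 65.98 kHz = 131.96 kHz.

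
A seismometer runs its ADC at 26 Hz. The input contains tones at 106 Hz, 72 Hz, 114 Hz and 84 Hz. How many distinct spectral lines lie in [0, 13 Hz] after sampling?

fs/2 = 13 Hz.
106 Hz mod fs = 2 Hz.
2 Hz ≤ fs/2 = 13 Hz, appears at 2 Hz.
72 Hz mod fs = 20 Hz.
20 Hz > fs/2 = 13 Hz, folds to fs − 20 Hz = 6 Hz.
114 Hz mod fs = 10 Hz.
10 Hz ≤ fs/2 = 13 Hz, appears at 10 Hz.
84 Hz mod fs = 6 Hz.
6 Hz ≤ fs/2 = 13 Hz, appears at 6 Hz.
Distinct values: {2 Hz, 6 Hz, 10 Hz} → 3.

3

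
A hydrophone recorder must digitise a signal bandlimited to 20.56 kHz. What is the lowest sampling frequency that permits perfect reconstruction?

41.12 kHz

Nyquist rate = 2 × 20.56 kHz = 41.12 kHz.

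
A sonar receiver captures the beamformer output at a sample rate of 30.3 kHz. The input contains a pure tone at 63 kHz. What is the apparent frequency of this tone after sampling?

2.4 kHz

63 kHz mod fs = 2.4 kHz.
2.4 kHz ≤ fs/2 = 15.15 kHz, appears at 2.4 kHz.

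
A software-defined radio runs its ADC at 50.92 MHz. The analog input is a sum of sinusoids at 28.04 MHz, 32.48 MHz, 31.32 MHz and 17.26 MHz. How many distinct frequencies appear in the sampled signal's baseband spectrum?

4

fs/2 = 25.46 MHz.
28.04 MHz > fs/2 = 25.46 MHz, folds to fs − 28.04 MHz = 22.88 MHz.
32.48 MHz > fs/2 = 25.46 MHz, folds to fs − 32.48 MHz = 18.44 MHz.
31.32 MHz > fs/2 = 25.46 MHz, folds to fs − 31.32 MHz = 19.6 MHz.
17.26 MHz ≤ fs/2 = 25.46 MHz, passes unchanged.
Distinct values: {17.26 MHz, 18.44 MHz, 19.6 MHz, 22.88 MHz} → 4.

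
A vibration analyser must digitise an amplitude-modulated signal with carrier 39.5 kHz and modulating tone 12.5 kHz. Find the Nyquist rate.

104 kHz

AM sidebands sit at fc ± fm = 27 kHz and 52 kHz.
Highest-frequency component: 52 kHz.
Nyquist rate = 2 × 52 kHz = 104 kHz.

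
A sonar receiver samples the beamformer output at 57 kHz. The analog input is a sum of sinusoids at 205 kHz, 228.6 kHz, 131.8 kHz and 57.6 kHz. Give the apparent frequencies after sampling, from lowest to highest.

fs/2 = 28.5 kHz.
205 kHz mod fs = 34 kHz.
34 kHz > fs/2 = 28.5 kHz, folds to fs − 34 kHz = 23 kHz.
228.6 kHz mod fs = 0.6 kHz.
0.6 kHz ≤ fs/2 = 28.5 kHz, appears at 0.6 kHz.
131.8 kHz mod fs = 17.8 kHz.
17.8 kHz ≤ fs/2 = 28.5 kHz, appears at 17.8 kHz.
57.6 kHz mod fs = 0.6 kHz.
0.6 kHz ≤ fs/2 = 28.5 kHz, appears at 0.6 kHz.
Distinct values: {0.6 kHz, 17.8 kHz, 23 kHz}.

0.6 kHz, 17.8 kHz, 23 kHz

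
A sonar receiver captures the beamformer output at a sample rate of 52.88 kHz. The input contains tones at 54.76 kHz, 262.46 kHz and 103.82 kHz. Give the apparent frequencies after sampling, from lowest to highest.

1.88 kHz, 1.94 kHz

fs/2 = 26.44 kHz.
54.76 kHz mod fs = 1.88 kHz.
1.88 kHz ≤ fs/2 = 26.44 kHz, appears at 1.88 kHz.
262.46 kHz mod fs = 50.94 kHz.
50.94 kHz > fs/2 = 26.44 kHz, folds to fs − 50.94 kHz = 1.94 kHz.
103.82 kHz mod fs = 50.94 kHz.
50.94 kHz > fs/2 = 26.44 kHz, folds to fs − 50.94 kHz = 1.94 kHz.
Distinct values: {1.88 kHz, 1.94 kHz}.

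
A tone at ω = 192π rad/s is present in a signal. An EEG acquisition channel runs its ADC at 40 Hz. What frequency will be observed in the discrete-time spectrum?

16 Hz

ω = 192π rad/s → f = ω/(2π) = 96 Hz.
96 Hz mod fs = 16 Hz.
16 Hz ≤ fs/2 = 20 Hz, appears at 16 Hz.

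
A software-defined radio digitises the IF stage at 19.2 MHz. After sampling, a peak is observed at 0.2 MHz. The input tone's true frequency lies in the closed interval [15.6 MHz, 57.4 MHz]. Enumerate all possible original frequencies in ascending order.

Frequencies that alias to 0.2 MHz are k·fs ± 0.2 MHz for integer k ≥ 0.
k=0: 0.2 MHz.
k=1: 19 MHz, 19.4 MHz.
k=2: 38.2 MHz, 38.6 MHz.
k=3: 57.4 MHz, 57.8 MHz.
k=4: 76.6 MHz, 77 MHz.
Within [15.6 MHz, 57.4 MHz]: 19 MHz, 19.4 MHz, 38.2 MHz, 38.6 MHz, 57.4 MHz.

19 MHz, 19.4 MHz, 38.2 MHz, 38.6 MHz, 57.4 MHz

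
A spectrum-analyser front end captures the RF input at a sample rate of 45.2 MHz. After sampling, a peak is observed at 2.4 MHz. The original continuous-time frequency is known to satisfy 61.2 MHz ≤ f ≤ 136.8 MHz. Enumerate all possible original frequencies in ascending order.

88 MHz, 92.8 MHz, 133.2 MHz

Frequencies that alias to 2.4 MHz are k·fs ± 2.4 MHz for integer k ≥ 0.
k=0: 2.4 MHz.
k=1: 42.8 MHz, 47.6 MHz.
k=2: 88 MHz, 92.8 MHz.
k=3: 133.2 MHz, 138 MHz.
k=4: 178.4 MHz, 183.2 MHz.
Within [61.2 MHz, 136.8 MHz]: 88 MHz, 92.8 MHz, 133.2 MHz.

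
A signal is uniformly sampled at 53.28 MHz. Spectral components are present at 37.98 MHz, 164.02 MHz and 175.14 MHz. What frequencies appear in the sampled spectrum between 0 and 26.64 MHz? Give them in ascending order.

4.18 MHz, 15.3 MHz

fs/2 = 26.64 MHz.
37.98 MHz > fs/2 = 26.64 MHz, folds to fs − 37.98 MHz = 15.3 MHz.
164.02 MHz mod fs = 4.18 MHz.
4.18 MHz ≤ fs/2 = 26.64 MHz, appears at 4.18 MHz.
175.14 MHz mod fs = 15.3 MHz.
15.3 MHz ≤ fs/2 = 26.64 MHz, appears at 15.3 MHz.
Distinct values: {4.18 MHz, 15.3 MHz}.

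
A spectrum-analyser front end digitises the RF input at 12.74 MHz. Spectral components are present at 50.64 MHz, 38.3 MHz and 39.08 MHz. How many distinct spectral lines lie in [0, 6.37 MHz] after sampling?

fs/2 = 6.37 MHz.
50.64 MHz mod fs = 12.42 MHz.
12.42 MHz > fs/2 = 6.37 MHz, folds to fs − 12.42 MHz = 0.32 MHz.
38.3 MHz mod fs = 0.08 MHz.
0.08 MHz ≤ fs/2 = 6.37 MHz, appears at 0.08 MHz.
39.08 MHz mod fs = 0.86 MHz.
0.86 MHz ≤ fs/2 = 6.37 MHz, appears at 0.86 MHz.
Distinct values: {0.08 MHz, 0.32 MHz, 0.86 MHz} → 3.

3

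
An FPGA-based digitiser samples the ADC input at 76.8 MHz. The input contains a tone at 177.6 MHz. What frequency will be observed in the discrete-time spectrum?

24 MHz

177.6 MHz mod fs = 24 MHz.
24 MHz ≤ fs/2 = 38.4 MHz, appears at 24 MHz.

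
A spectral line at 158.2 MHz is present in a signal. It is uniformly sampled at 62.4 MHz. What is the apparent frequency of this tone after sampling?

29 MHz

158.2 MHz mod fs = 33.4 MHz.
33.4 MHz > fs/2 = 31.2 MHz, folds to fs − 33.4 MHz = 29 MHz.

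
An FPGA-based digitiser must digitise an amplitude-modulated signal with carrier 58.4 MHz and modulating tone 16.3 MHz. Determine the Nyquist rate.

149.4 MHz

AM sidebands sit at fc ± fm = 42.1 MHz and 74.7 MHz.
Highest-frequency component: 74.7 MHz.
Nyquist rate = 2 × 74.7 MHz = 149.4 MHz.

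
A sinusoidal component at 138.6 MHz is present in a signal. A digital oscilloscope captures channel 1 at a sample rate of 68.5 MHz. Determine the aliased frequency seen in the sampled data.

1.6 MHz

138.6 MHz mod fs = 1.6 MHz.
1.6 MHz ≤ fs/2 = 34.25 MHz, appears at 1.6 MHz.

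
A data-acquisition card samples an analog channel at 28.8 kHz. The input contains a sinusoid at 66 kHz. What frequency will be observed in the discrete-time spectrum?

66 kHz mod fs = 8.4 kHz.
8.4 kHz ≤ fs/2 = 14.4 kHz, appears at 8.4 kHz.

8.4 kHz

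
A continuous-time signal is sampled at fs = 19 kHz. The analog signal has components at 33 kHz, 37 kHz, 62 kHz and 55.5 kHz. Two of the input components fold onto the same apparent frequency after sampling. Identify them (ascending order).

fs/2 = 9.5 kHz.
33 kHz mod fs = 14 kHz.
14 kHz > fs/2 = 9.5 kHz, folds to fs − 14 kHz = 5 kHz.
37 kHz mod fs = 18 kHz.
18 kHz > fs/2 = 9.5 kHz, folds to fs − 18 kHz = 1 kHz.
62 kHz mod fs = 5 kHz.
5 kHz ≤ fs/2 = 9.5 kHz, appears at 5 kHz.
55.5 kHz mod fs = 17.5 kHz.
17.5 kHz > fs/2 = 9.5 kHz, folds to fs − 17.5 kHz = 1.5 kHz.
33 kHz and 62 kHz both map to 5 kHz.

33 kHz, 62 kHz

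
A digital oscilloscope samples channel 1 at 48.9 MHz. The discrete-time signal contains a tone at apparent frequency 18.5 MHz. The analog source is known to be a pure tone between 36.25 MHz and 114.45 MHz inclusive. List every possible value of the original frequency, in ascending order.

Frequencies that alias to 18.5 MHz are k·fs ± 18.5 MHz for integer k ≥ 0.
k=0: 18.5 MHz.
k=1: 30.4 MHz, 67.4 MHz.
k=2: 79.3 MHz, 116.3 MHz.
k=3: 128.2 MHz, 165.2 MHz.
Within [36.25 MHz, 114.45 MHz]: 67.4 MHz, 79.3 MHz.

67.4 MHz, 79.3 MHz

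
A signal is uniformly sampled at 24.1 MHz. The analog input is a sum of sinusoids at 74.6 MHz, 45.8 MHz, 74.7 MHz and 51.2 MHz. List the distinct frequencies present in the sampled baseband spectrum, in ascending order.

fs/2 = 12.05 MHz.
74.6 MHz mod fs = 2.3 MHz.
2.3 MHz ≤ fs/2 = 12.05 MHz, appears at 2.3 MHz.
45.8 MHz mod fs = 21.7 MHz.
21.7 MHz > fs/2 = 12.05 MHz, folds to fs − 21.7 MHz = 2.4 MHz.
74.7 MHz mod fs = 2.4 MHz.
2.4 MHz ≤ fs/2 = 12.05 MHz, appears at 2.4 MHz.
51.2 MHz mod fs = 3 MHz.
3 MHz ≤ fs/2 = 12.05 MHz, appears at 3 MHz.
Distinct values: {2.3 MHz, 2.4 MHz, 3 MHz}.

2.3 MHz, 2.4 MHz, 3 MHz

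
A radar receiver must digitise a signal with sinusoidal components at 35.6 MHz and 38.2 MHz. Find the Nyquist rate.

76.4 MHz

Highest-frequency component: 38.2 MHz.
Nyquist rate = 2 × 38.2 MHz = 76.4 MHz.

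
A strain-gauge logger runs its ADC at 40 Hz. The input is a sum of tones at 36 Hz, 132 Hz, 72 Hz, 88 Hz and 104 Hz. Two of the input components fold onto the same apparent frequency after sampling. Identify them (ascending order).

fs/2 = 20 Hz.
36 Hz > fs/2 = 20 Hz, folds to fs − 36 Hz = 4 Hz.
132 Hz mod fs = 12 Hz.
12 Hz ≤ fs/2 = 20 Hz, appears at 12 Hz.
72 Hz mod fs = 32 Hz.
32 Hz > fs/2 = 20 Hz, folds to fs − 32 Hz = 8 Hz.
88 Hz mod fs = 8 Hz.
8 Hz ≤ fs/2 = 20 Hz, appears at 8 Hz.
104 Hz mod fs = 24 Hz.
24 Hz > fs/2 = 20 Hz, folds to fs − 24 Hz = 16 Hz.
72 Hz and 88 Hz both map to 8 Hz.

72 Hz, 88 Hz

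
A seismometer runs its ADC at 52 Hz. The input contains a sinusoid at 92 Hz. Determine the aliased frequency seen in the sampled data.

12 Hz

92 Hz mod fs = 40 Hz.
40 Hz > fs/2 = 26 Hz, folds to fs − 40 Hz = 12 Hz.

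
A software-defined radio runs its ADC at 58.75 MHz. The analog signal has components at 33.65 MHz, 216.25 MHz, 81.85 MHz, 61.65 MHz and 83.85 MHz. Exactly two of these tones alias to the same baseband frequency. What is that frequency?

25.1 MHz

fs/2 = 29.375 MHz.
33.65 MHz > fs/2 = 29.375 MHz, folds to fs − 33.65 MHz = 25.1 MHz.
216.25 MHz mod fs = 40 MHz.
40 MHz > fs/2 = 29.375 MHz, folds to fs − 40 MHz = 18.75 MHz.
81.85 MHz mod fs = 23.1 MHz.
23.1 MHz ≤ fs/2 = 29.375 MHz, appears at 23.1 MHz.
61.65 MHz mod fs = 2.9 MHz.
2.9 MHz ≤ fs/2 = 29.375 MHz, appears at 2.9 MHz.
83.85 MHz mod fs = 25.1 MHz.
25.1 MHz ≤ fs/2 = 29.375 MHz, appears at 25.1 MHz.
33.65 MHz and 83.85 MHz both map to 25.1 MHz.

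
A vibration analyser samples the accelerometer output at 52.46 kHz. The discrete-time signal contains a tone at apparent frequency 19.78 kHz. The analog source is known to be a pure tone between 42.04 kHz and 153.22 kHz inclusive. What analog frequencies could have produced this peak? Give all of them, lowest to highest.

72.24 kHz, 85.14 kHz, 124.7 kHz, 137.6 kHz

Frequencies that alias to 19.78 kHz are k·fs ± 19.78 kHz for integer k ≥ 0.
k=0: 19.78 kHz.
k=1: 32.68 kHz, 72.24 kHz.
k=2: 85.14 kHz, 124.7 kHz.
k=3: 137.6 kHz, 177.16 kHz.
k=4: 190.06 kHz, 229.62 kHz.
Within [42.04 kHz, 153.22 kHz]: 72.24 kHz, 85.14 kHz, 124.7 kHz, 137.6 kHz.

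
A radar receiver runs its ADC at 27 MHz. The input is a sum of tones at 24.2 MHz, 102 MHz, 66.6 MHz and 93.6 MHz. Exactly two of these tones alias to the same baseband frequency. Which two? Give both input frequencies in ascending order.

66.6 MHz, 93.6 MHz

fs/2 = 13.5 MHz.
24.2 MHz > fs/2 = 13.5 MHz, folds to fs − 24.2 MHz = 2.8 MHz.
102 MHz mod fs = 21 MHz.
21 MHz > fs/2 = 13.5 MHz, folds to fs − 21 MHz = 6 MHz.
66.6 MHz mod fs = 12.6 MHz.
12.6 MHz ≤ fs/2 = 13.5 MHz, appears at 12.6 MHz.
93.6 MHz mod fs = 12.6 MHz.
12.6 MHz ≤ fs/2 = 13.5 MHz, appears at 12.6 MHz.
66.6 MHz and 93.6 MHz both map to 12.6 MHz.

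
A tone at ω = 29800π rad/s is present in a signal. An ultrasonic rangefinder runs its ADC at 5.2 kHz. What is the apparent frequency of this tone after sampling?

0.7 kHz

ω = 29800π rad/s → f = ω/(2π) = 14900 Hz = 14.9 kHz.
14.9 kHz mod fs = 4.5 kHz.
4.5 kHz > fs/2 = 2.6 kHz, folds to fs − 4.5 kHz = 0.7 kHz.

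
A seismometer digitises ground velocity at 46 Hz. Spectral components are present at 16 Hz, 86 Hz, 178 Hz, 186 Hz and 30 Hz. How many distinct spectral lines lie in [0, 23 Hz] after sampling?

3

fs/2 = 23 Hz.
16 Hz ≤ fs/2 = 23 Hz, passes unchanged.
86 Hz mod fs = 40 Hz.
40 Hz > fs/2 = 23 Hz, folds to fs − 40 Hz = 6 Hz.
178 Hz mod fs = 40 Hz.
40 Hz > fs/2 = 23 Hz, folds to fs − 40 Hz = 6 Hz.
186 Hz mod fs = 2 Hz.
2 Hz ≤ fs/2 = 23 Hz, appears at 2 Hz.
30 Hz > fs/2 = 23 Hz, folds to fs − 30 Hz = 16 Hz.
Distinct values: {2 Hz, 6 Hz, 16 Hz} → 3.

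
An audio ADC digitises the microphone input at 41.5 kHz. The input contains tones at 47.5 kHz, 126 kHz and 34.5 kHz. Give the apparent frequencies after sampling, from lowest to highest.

fs/2 = 20.75 kHz.
47.5 kHz mod fs = 6 kHz.
6 kHz ≤ fs/2 = 20.75 kHz, appears at 6 kHz.
126 kHz mod fs = 1.5 kHz.
1.5 kHz ≤ fs/2 = 20.75 kHz, appears at 1.5 kHz.
34.5 kHz > fs/2 = 20.75 kHz, folds to fs − 34.5 kHz = 7 kHz.
Distinct values: {1.5 kHz, 6 kHz, 7 kHz}.

1.5 kHz, 6 kHz, 7 kHz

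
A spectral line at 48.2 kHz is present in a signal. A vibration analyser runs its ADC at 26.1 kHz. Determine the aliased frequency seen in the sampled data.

4 kHz

48.2 kHz mod fs = 22.1 kHz.
22.1 kHz > fs/2 = 13.05 kHz, folds to fs − 22.1 kHz = 4 kHz.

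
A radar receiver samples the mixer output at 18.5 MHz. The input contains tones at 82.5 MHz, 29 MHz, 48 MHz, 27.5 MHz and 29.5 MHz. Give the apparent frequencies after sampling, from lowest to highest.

fs/2 = 9.25 MHz.
82.5 MHz mod fs = 8.5 MHz.
8.5 MHz ≤ fs/2 = 9.25 MHz, appears at 8.5 MHz.
29 MHz mod fs = 10.5 MHz.
10.5 MHz > fs/2 = 9.25 MHz, folds to fs − 10.5 MHz = 8 MHz.
48 MHz mod fs = 11 MHz.
11 MHz > fs/2 = 9.25 MHz, folds to fs − 11 MHz = 7.5 MHz.
27.5 MHz mod fs = 9 MHz.
9 MHz ≤ fs/2 = 9.25 MHz, appears at 9 MHz.
29.5 MHz mod fs = 11 MHz.
11 MHz > fs/2 = 9.25 MHz, folds to fs − 11 MHz = 7.5 MHz.
Distinct values: {7.5 MHz, 8 MHz, 8.5 MHz, 9 MHz}.

7.5 MHz, 8 MHz, 8.5 MHz, 9 MHz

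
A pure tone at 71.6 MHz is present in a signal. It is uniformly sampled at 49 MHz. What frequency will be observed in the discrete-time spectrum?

71.6 MHz mod fs = 22.6 MHz.
22.6 MHz ≤ fs/2 = 24.5 MHz, appears at 22.6 MHz.

22.6 MHz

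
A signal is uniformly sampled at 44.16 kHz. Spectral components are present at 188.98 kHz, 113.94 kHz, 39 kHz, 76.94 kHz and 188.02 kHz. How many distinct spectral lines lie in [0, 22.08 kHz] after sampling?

4

fs/2 = 22.08 kHz.
188.98 kHz mod fs = 12.34 kHz.
12.34 kHz ≤ fs/2 = 22.08 kHz, appears at 12.34 kHz.
113.94 kHz mod fs = 25.62 kHz.
25.62 kHz > fs/2 = 22.08 kHz, folds to fs − 25.62 kHz = 18.54 kHz.
39 kHz > fs/2 = 22.08 kHz, folds to fs − 39 kHz = 5.16 kHz.
76.94 kHz mod fs = 32.78 kHz.
32.78 kHz > fs/2 = 22.08 kHz, folds to fs − 32.78 kHz = 11.38 kHz.
188.02 kHz mod fs = 11.38 kHz.
11.38 kHz ≤ fs/2 = 22.08 kHz, appears at 11.38 kHz.
Distinct values: {5.16 kHz, 11.38 kHz, 12.34 kHz, 18.54 kHz} → 4.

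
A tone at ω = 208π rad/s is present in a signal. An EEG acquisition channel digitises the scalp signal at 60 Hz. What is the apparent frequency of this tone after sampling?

16 Hz

ω = 208π rad/s → f = ω/(2π) = 104 Hz.
104 Hz mod fs = 44 Hz.
44 Hz > fs/2 = 30 Hz, folds to fs − 44 Hz = 16 Hz.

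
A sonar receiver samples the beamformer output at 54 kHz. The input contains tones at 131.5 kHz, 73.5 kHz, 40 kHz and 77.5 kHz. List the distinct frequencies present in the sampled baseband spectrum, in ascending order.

fs/2 = 27 kHz.
131.5 kHz mod fs = 23.5 kHz.
23.5 kHz ≤ fs/2 = 27 kHz, appears at 23.5 kHz.
73.5 kHz mod fs = 19.5 kHz.
19.5 kHz ≤ fs/2 = 27 kHz, appears at 19.5 kHz.
40 kHz > fs/2 = 27 kHz, folds to fs − 40 kHz = 14 kHz.
77.5 kHz mod fs = 23.5 kHz.
23.5 kHz ≤ fs/2 = 27 kHz, appears at 23.5 kHz.
Distinct values: {14 kHz, 19.5 kHz, 23.5 kHz}.

14 kHz, 19.5 kHz, 23.5 kHz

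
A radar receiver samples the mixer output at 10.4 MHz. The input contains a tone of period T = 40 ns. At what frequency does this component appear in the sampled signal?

T = 40 ns → f = 1/T = 25 MHz.
25 MHz mod fs = 4.2 MHz.
4.2 MHz ≤ fs/2 = 5.2 MHz, appears at 4.2 MHz.

4.2 MHz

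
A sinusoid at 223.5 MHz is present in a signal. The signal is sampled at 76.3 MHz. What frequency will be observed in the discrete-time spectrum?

223.5 MHz mod fs = 70.9 MHz.
70.9 MHz > fs/2 = 38.15 MHz, folds to fs − 70.9 MHz = 5.4 MHz.

5.4 MHz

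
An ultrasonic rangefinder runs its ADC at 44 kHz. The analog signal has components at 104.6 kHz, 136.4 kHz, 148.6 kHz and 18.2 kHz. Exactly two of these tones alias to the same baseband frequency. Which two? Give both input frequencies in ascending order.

104.6 kHz, 148.6 kHz

fs/2 = 22 kHz.
104.6 kHz mod fs = 16.6 kHz.
16.6 kHz ≤ fs/2 = 22 kHz, appears at 16.6 kHz.
136.4 kHz mod fs = 4.4 kHz.
4.4 kHz ≤ fs/2 = 22 kHz, appears at 4.4 kHz.
148.6 kHz mod fs = 16.6 kHz.
16.6 kHz ≤ fs/2 = 22 kHz, appears at 16.6 kHz.
18.2 kHz ≤ fs/2 = 22 kHz, passes unchanged.
104.6 kHz and 148.6 kHz both map to 16.6 kHz.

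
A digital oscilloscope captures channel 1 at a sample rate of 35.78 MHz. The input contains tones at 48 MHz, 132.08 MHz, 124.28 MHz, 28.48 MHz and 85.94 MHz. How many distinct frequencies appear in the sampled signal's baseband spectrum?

5

fs/2 = 17.89 MHz.
48 MHz mod fs = 12.22 MHz.
12.22 MHz ≤ fs/2 = 17.89 MHz, appears at 12.22 MHz.
132.08 MHz mod fs = 24.74 MHz.
24.74 MHz > fs/2 = 17.89 MHz, folds to fs − 24.74 MHz = 11.04 MHz.
124.28 MHz mod fs = 16.94 MHz.
16.94 MHz ≤ fs/2 = 17.89 MHz, appears at 16.94 MHz.
28.48 MHz > fs/2 = 17.89 MHz, folds to fs − 28.48 MHz = 7.3 MHz.
85.94 MHz mod fs = 14.38 MHz.
14.38 MHz ≤ fs/2 = 17.89 MHz, appears at 14.38 MHz.
Distinct values: {7.3 MHz, 11.04 MHz, 12.22 MHz, 14.38 MHz, 16.94 MHz} → 5.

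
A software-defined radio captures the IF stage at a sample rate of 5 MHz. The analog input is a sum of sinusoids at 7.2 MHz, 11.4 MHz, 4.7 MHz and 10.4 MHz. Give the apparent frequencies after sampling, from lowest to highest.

fs/2 = 2.5 MHz.
7.2 MHz mod fs = 2.2 MHz.
2.2 MHz ≤ fs/2 = 2.5 MHz, appears at 2.2 MHz.
11.4 MHz mod fs = 1.4 MHz.
1.4 MHz ≤ fs/2 = 2.5 MHz, appears at 1.4 MHz.
4.7 MHz > fs/2 = 2.5 MHz, folds to fs − 4.7 MHz = 0.3 MHz.
10.4 MHz mod fs = 0.4 MHz.
0.4 MHz ≤ fs/2 = 2.5 MHz, appears at 0.4 MHz.
Distinct values: {0.3 MHz, 0.4 MHz, 1.4 MHz, 2.2 MHz}.

0.3 MHz, 0.4 MHz, 1.4 MHz, 2.2 MHz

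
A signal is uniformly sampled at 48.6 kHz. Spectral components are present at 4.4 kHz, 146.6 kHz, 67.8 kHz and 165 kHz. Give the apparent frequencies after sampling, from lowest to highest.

fs/2 = 24.3 kHz.
4.4 kHz ≤ fs/2 = 24.3 kHz, passes unchanged.
146.6 kHz mod fs = 0.8 kHz.
0.8 kHz ≤ fs/2 = 24.3 kHz, appears at 0.8 kHz.
67.8 kHz mod fs = 19.2 kHz.
19.2 kHz ≤ fs/2 = 24.3 kHz, appears at 19.2 kHz.
165 kHz mod fs = 19.2 kHz.
19.2 kHz ≤ fs/2 = 24.3 kHz, appears at 19.2 kHz.
Distinct values: {0.8 kHz, 4.4 kHz, 19.2 kHz}.

0.8 kHz, 4.4 kHz, 19.2 kHz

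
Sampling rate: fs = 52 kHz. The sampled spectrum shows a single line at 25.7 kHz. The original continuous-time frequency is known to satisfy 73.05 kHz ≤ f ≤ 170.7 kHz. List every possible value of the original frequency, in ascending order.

77.7 kHz, 78.3 kHz, 129.7 kHz, 130.3 kHz

Frequencies that alias to 25.7 kHz are k·fs ± 25.7 kHz for integer k ≥ 0.
k=0: 25.7 kHz.
k=1: 26.3 kHz, 77.7 kHz.
k=2: 78.3 kHz, 129.7 kHz.
k=3: 130.3 kHz, 181.7 kHz.
k=4: 182.3 kHz, 233.7 kHz.
Within [73.05 kHz, 170.7 kHz]: 77.7 kHz, 78.3 kHz, 129.7 kHz, 130.3 kHz.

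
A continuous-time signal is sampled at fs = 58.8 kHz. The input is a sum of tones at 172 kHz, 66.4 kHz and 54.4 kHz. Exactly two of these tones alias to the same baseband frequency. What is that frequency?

4.4 kHz

fs/2 = 29.4 kHz.
172 kHz mod fs = 54.4 kHz.
54.4 kHz > fs/2 = 29.4 kHz, folds to fs − 54.4 kHz = 4.4 kHz.
66.4 kHz mod fs = 7.6 kHz.
7.6 kHz ≤ fs/2 = 29.4 kHz, appears at 7.6 kHz.
54.4 kHz > fs/2 = 29.4 kHz, folds to fs − 54.4 kHz = 4.4 kHz.
54.4 kHz and 172 kHz both map to 4.4 kHz.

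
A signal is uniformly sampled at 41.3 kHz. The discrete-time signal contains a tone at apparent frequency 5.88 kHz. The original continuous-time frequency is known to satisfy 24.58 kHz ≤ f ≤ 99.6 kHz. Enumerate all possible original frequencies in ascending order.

35.42 kHz, 47.18 kHz, 76.72 kHz, 88.48 kHz

Frequencies that alias to 5.88 kHz are k·fs ± 5.88 kHz for integer k ≥ 0.
k=0: 5.88 kHz.
k=1: 35.42 kHz, 47.18 kHz.
k=2: 76.72 kHz, 88.48 kHz.
k=3: 118.02 kHz, 129.78 kHz.
Within [24.58 kHz, 99.6 kHz]: 35.42 kHz, 47.18 kHz, 76.72 kHz, 88.48 kHz.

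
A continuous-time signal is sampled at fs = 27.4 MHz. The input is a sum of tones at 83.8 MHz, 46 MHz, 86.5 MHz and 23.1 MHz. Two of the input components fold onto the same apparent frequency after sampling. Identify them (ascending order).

fs/2 = 13.7 MHz.
83.8 MHz mod fs = 1.6 MHz.
1.6 MHz ≤ fs/2 = 13.7 MHz, appears at 1.6 MHz.
46 MHz mod fs = 18.6 MHz.
18.6 MHz > fs/2 = 13.7 MHz, folds to fs − 18.6 MHz = 8.8 MHz.
86.5 MHz mod fs = 4.3 MHz.
4.3 MHz ≤ fs/2 = 13.7 MHz, appears at 4.3 MHz.
23.1 MHz > fs/2 = 13.7 MHz, folds to fs − 23.1 MHz = 4.3 MHz.
23.1 MHz and 86.5 MHz both map to 4.3 MHz.

23.1 MHz, 86.5 MHz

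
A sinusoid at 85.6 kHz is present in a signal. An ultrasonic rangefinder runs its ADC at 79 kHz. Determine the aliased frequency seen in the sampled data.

85.6 kHz mod fs = 6.6 kHz.
6.6 kHz ≤ fs/2 = 39.5 kHz, appears at 6.6 kHz.

6.6 kHz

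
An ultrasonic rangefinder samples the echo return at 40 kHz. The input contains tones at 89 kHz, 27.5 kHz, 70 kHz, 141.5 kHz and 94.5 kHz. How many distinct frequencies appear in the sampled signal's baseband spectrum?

fs/2 = 20 kHz.
89 kHz mod fs = 9 kHz.
9 kHz ≤ fs/2 = 20 kHz, appears at 9 kHz.
27.5 kHz > fs/2 = 20 kHz, folds to fs − 27.5 kHz = 12.5 kHz.
70 kHz mod fs = 30 kHz.
30 kHz > fs/2 = 20 kHz, folds to fs − 30 kHz = 10 kHz.
141.5 kHz mod fs = 21.5 kHz.
21.5 kHz > fs/2 = 20 kHz, folds to fs − 21.5 kHz = 18.5 kHz.
94.5 kHz mod fs = 14.5 kHz.
14.5 kHz ≤ fs/2 = 20 kHz, appears at 14.5 kHz.
Distinct values: {9 kHz, 10 kHz, 12.5 kHz, 14.5 kHz, 18.5 kHz} → 5.

5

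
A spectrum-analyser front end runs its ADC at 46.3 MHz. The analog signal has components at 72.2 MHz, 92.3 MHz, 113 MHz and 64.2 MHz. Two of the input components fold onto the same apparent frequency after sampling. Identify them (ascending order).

fs/2 = 23.15 MHz.
72.2 MHz mod fs = 25.9 MHz.
25.9 MHz > fs/2 = 23.15 MHz, folds to fs − 25.9 MHz = 20.4 MHz.
92.3 MHz mod fs = 46 MHz.
46 MHz > fs/2 = 23.15 MHz, folds to fs − 46 MHz = 0.3 MHz.
113 MHz mod fs = 20.4 MHz.
20.4 MHz ≤ fs/2 = 23.15 MHz, appears at 20.4 MHz.
64.2 MHz mod fs = 17.9 MHz.
17.9 MHz ≤ fs/2 = 23.15 MHz, appears at 17.9 MHz.
72.2 MHz and 113 MHz both map to 20.4 MHz.

72.2 MHz, 113 MHz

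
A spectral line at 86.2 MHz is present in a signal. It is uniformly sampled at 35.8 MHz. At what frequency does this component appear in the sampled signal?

14.6 MHz

86.2 MHz mod fs = 14.6 MHz.
14.6 MHz ≤ fs/2 = 17.9 MHz, appears at 14.6 MHz.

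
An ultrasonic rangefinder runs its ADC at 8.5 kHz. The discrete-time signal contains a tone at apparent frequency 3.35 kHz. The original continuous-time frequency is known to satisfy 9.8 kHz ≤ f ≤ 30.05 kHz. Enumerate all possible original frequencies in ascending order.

11.85 kHz, 13.65 kHz, 20.35 kHz, 22.15 kHz, 28.85 kHz

Frequencies that alias to 3.35 kHz are k·fs ± 3.35 kHz for integer k ≥ 0.
k=0: 3.35 kHz.
k=1: 5.15 kHz, 11.85 kHz.
k=2: 13.65 kHz, 20.35 kHz.
k=3: 22.15 kHz, 28.85 kHz.
k=4: 30.65 kHz, 37.35 kHz.
Within [9.8 kHz, 30.05 kHz]: 11.85 kHz, 13.65 kHz, 20.35 kHz, 22.15 kHz, 28.85 kHz.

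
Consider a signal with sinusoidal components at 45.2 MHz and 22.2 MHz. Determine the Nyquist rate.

Highest-frequency component: 45.2 MHz.
Nyquist rate = 2 × 45.2 MHz = 90.4 MHz.

90.4 MHz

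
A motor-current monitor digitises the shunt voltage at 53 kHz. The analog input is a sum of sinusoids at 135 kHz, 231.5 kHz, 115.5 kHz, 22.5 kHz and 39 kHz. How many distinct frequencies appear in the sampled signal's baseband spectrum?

fs/2 = 26.5 kHz.
135 kHz mod fs = 29 kHz.
29 kHz > fs/2 = 26.5 kHz, folds to fs − 29 kHz = 24 kHz.
231.5 kHz mod fs = 19.5 kHz.
19.5 kHz ≤ fs/2 = 26.5 kHz, appears at 19.5 kHz.
115.5 kHz mod fs = 9.5 kHz.
9.5 kHz ≤ fs/2 = 26.5 kHz, appears at 9.5 kHz.
22.5 kHz ≤ fs/2 = 26.5 kHz, passes unchanged.
39 kHz > fs/2 = 26.5 kHz, folds to fs − 39 kHz = 14 kHz.
Distinct values: {9.5 kHz, 14 kHz, 19.5 kHz, 22.5 kHz, 24 kHz} → 5.

5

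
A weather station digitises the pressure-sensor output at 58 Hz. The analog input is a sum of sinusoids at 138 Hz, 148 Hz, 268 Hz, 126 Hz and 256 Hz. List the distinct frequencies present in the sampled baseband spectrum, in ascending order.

fs/2 = 29 Hz.
138 Hz mod fs = 22 Hz.
22 Hz ≤ fs/2 = 29 Hz, appears at 22 Hz.
148 Hz mod fs = 32 Hz.
32 Hz > fs/2 = 29 Hz, folds to fs − 32 Hz = 26 Hz.
268 Hz mod fs = 36 Hz.
36 Hz > fs/2 = 29 Hz, folds to fs − 36 Hz = 22 Hz.
126 Hz mod fs = 10 Hz.
10 Hz ≤ fs/2 = 29 Hz, appears at 10 Hz.
256 Hz mod fs = 24 Hz.
24 Hz ≤ fs/2 = 29 Hz, appears at 24 Hz.
Distinct values: {10 Hz, 22 Hz, 24 Hz, 26 Hz}.

10 Hz, 22 Hz, 24 Hz, 26 Hz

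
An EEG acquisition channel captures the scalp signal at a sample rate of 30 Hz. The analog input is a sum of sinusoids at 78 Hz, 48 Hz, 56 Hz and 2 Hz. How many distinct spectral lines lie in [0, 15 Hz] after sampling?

fs/2 = 15 Hz.
78 Hz mod fs = 18 Hz.
18 Hz > fs/2 = 15 Hz, folds to fs − 18 Hz = 12 Hz.
48 Hz mod fs = 18 Hz.
18 Hz > fs/2 = 15 Hz, folds to fs − 18 Hz = 12 Hz.
56 Hz mod fs = 26 Hz.
26 Hz > fs/2 = 15 Hz, folds to fs − 26 Hz = 4 Hz.
2 Hz ≤ fs/2 = 15 Hz, passes unchanged.
Distinct values: {2 Hz, 4 Hz, 12 Hz} → 3.

3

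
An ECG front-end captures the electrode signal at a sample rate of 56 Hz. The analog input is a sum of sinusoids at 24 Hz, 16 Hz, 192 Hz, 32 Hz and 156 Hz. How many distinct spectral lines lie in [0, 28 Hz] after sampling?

3

fs/2 = 28 Hz.
24 Hz ≤ fs/2 = 28 Hz, passes unchanged.
16 Hz ≤ fs/2 = 28 Hz, passes unchanged.
192 Hz mod fs = 24 Hz.
24 Hz ≤ fs/2 = 28 Hz, appears at 24 Hz.
32 Hz > fs/2 = 28 Hz, folds to fs − 32 Hz = 24 Hz.
156 Hz mod fs = 44 Hz.
44 Hz > fs/2 = 28 Hz, folds to fs − 44 Hz = 12 Hz.
Distinct values: {12 Hz, 16 Hz, 24 Hz} → 3.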